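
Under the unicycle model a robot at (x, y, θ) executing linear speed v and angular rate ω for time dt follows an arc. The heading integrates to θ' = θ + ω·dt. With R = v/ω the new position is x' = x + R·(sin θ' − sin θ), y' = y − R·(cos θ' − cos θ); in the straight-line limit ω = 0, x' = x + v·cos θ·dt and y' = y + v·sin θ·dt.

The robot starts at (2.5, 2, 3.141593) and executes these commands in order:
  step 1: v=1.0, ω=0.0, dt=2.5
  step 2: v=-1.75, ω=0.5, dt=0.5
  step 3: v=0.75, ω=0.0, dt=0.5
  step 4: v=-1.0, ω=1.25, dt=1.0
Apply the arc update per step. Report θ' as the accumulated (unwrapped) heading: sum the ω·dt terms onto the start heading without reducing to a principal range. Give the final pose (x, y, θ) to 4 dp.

step 1: θ'=3.1416 (straight) → pose (0.0000, 2.0000, 3.1416)
step 2: θ'=3.3916 (R=-3.5000) → pose (0.8659, 2.1088, 3.3916)
step 3: θ'=3.3916 (straight) → pose (0.5026, 2.0160, 3.3916)
step 4: θ'=4.6416 (R=-0.8000) → pose (1.1026, 2.7346, 4.6416)

(1.1026, 2.7346, 4.6416)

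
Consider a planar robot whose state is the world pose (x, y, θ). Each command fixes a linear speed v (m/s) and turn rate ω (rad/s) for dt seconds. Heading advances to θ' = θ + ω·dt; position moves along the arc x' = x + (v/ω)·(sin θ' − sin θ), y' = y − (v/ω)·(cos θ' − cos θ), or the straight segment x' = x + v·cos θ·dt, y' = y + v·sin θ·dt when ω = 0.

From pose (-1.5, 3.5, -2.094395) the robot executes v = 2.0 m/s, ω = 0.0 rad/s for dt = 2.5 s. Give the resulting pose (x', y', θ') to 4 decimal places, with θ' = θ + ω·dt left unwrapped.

θ' = -2.0944 + 0.0·2.5 = -2.0944
ω = 0 → straight: x' = -1.5 + 2.0·cos(-2.0944)·2.5 = -4.0000
y' = 3.5 + 2.0·sin(-2.0944)·2.5 = -0.8301

(-4.0000, -0.8301, -2.0944)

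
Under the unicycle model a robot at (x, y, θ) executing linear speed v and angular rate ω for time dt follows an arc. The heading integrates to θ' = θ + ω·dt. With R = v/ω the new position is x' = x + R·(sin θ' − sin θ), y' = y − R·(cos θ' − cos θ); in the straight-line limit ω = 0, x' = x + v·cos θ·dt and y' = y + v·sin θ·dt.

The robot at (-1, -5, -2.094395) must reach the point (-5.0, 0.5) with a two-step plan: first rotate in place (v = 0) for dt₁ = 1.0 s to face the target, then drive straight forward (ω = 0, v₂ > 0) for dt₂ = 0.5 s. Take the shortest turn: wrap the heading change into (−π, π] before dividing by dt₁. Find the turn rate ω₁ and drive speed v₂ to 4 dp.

ω₁ = -1.9892, v₂ = 13.6015

heading to target = atan2(0.5−-5, -5−-1) = 2.1996
Δθ = wrap(2.1996 − -2.0944) = -1.9892; ω₁ = Δθ/dt₁ = -1.9892
distance = √((-5−-1)² + (0.5−-5)²) = 6.8007; v₂ = distance/dt₂ = 13.6015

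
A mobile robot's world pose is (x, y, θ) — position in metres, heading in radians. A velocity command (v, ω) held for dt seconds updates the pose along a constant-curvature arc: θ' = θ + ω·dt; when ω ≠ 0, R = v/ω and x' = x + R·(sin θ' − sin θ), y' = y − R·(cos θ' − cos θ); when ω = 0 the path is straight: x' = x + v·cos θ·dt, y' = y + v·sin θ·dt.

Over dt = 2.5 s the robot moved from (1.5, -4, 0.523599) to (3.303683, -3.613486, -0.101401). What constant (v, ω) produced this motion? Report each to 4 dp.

v = 0.7500, ω = -0.2500

Δθ = -0.101401 − 0.523599 = -0.625000
ω = Δθ/dt = -0.625000/2.5 = -0.2500
R = Δx/(sin θ' − sin θ) = -3.0000
v = R·ω = -3.0000·-0.2500 = 0.7500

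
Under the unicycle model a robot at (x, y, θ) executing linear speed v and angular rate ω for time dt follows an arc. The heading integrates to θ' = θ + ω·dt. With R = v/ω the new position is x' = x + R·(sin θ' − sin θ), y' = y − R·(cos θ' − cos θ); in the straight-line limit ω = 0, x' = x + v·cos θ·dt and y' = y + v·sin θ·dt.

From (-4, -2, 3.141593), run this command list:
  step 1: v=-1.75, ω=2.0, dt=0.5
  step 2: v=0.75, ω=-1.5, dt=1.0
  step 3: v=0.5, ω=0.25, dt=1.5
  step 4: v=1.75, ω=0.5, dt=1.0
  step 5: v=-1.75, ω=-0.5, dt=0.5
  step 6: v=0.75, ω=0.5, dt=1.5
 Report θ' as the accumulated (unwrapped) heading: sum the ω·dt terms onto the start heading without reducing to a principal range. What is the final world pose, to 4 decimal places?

(-6.4707, -2.0640, 4.0166)

step 1: θ'=4.1416 (R=-0.8750) → pose (-3.2637, -1.5978, 4.1416)
step 2: θ'=2.6416 (R=-0.5000) → pose (-3.9242, -1.7664, 2.6416)
step 3: θ'=3.0166 (R=2.0000) → pose (-4.6337, -1.5372, 3.0166)
step 4: θ'=3.5166 (R=3.5000) → pose (-6.3520, -1.7531, 3.5166)
step 5: θ'=3.2666 (R=3.5000) → pose (-5.5064, -1.5372, 3.2666)
step 6: θ'=4.0166 (R=1.5000) → pose (-6.4707, -2.0640, 4.0166)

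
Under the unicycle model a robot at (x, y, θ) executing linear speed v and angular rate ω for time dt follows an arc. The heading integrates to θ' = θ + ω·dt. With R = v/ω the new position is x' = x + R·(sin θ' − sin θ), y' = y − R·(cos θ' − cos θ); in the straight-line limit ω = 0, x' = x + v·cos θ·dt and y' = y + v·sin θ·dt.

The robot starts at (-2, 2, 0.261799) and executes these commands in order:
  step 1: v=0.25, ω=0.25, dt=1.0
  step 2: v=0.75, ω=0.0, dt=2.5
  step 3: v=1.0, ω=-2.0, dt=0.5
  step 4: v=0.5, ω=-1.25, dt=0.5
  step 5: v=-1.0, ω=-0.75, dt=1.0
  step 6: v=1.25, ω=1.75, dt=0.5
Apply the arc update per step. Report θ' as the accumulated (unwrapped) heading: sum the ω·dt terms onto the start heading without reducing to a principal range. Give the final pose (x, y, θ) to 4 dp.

(0.5232, 3.2159, -0.9882)

step 1: θ'=0.5118 (R=1.0000) → pose (-1.7691, 2.0941, 0.5118)
step 2: θ'=0.5118 (straight) → pose (-0.1343, 3.0123, 0.5118)
step 3: θ'=-0.4882 (R=-0.5000) → pose (0.3451, 3.0180, -0.4882)
step 4: θ'=-1.1132 (R=-0.4000) → pose (0.5163, 2.8414, -1.1132)
step 5: θ'=-1.8632 (R=1.3333) → pose (0.4357, 3.8148, -1.8632)
step 6: θ'=-0.9882 (R=0.7143) → pose (0.5232, 3.2159, -0.9882)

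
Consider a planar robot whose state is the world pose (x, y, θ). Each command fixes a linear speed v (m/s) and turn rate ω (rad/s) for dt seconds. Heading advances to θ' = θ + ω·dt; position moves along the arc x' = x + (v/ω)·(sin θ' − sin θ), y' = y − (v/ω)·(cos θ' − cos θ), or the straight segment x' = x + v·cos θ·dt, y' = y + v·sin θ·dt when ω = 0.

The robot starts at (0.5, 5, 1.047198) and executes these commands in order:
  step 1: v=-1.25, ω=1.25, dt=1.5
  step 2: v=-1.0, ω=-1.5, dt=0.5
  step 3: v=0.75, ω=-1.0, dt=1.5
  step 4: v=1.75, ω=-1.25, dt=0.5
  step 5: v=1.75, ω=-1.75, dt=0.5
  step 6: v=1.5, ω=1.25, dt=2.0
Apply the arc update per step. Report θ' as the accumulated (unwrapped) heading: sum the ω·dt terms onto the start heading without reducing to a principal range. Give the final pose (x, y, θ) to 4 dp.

(5.3713, 5.1756, 1.6722)

step 1: θ'=2.9222 (R=-1.0000) → pose (1.1484, 3.5240, 2.9222)
step 2: θ'=2.1722 (R=0.6667) → pose (1.5530, 3.2505, 2.1722)
step 3: θ'=0.6722 (R=-0.7500) → pose (1.7044, 4.2617, 0.6722)
step 4: θ'=0.0472 (R=-1.4000) → pose (2.5101, 4.5647, 0.0472)
step 5: θ'=-0.8278 (R=-1.0000) → pose (3.2937, 4.2423, -0.8278)
step 6: θ'=1.6722 (R=1.2000) → pose (5.3713, 5.1756, 1.6722)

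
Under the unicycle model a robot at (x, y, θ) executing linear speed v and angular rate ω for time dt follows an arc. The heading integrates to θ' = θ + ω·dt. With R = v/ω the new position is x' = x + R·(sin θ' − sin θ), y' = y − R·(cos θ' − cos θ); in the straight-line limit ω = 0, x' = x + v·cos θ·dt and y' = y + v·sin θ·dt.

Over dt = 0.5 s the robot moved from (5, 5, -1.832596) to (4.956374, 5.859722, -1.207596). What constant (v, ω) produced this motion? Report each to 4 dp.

Δθ = -1.207596 − -1.832596 = 0.625000
ω = Δθ/dt = 0.625000/0.5 = 1.2500
R = −Δy/(cos θ' − cos θ) = -1.4000
v = R·ω = -1.4000·1.2500 = -1.7500

v = -1.7500, ω = 1.2500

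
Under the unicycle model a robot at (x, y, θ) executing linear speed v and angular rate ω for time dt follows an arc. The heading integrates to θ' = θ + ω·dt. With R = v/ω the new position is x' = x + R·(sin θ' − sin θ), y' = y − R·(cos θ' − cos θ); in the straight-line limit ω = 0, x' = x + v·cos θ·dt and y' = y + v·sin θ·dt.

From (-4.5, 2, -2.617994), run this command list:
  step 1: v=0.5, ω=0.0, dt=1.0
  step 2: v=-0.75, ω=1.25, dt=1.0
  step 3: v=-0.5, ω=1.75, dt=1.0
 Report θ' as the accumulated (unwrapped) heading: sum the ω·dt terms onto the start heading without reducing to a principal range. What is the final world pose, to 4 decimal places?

(-5.0317, 2.5980, 0.3820)

step 1: θ'=-2.6180 (straight) → pose (-4.9330, 1.7500, -2.6180)
step 2: θ'=-1.3680 (R=-0.6000) → pose (-4.6453, 2.3905, -1.3680)
step 3: θ'=0.3820 (R=-0.2857) → pose (-5.0317, 2.5980, 0.3820)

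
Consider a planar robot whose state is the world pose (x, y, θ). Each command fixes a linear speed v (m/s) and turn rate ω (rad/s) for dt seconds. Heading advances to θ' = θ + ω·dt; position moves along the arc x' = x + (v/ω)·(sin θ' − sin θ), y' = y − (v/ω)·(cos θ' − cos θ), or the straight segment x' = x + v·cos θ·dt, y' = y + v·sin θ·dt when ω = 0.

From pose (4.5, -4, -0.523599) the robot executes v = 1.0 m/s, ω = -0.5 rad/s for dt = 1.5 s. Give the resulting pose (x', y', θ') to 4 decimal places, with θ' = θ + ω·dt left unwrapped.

(5.4123, -5.1464, -1.2736)

θ' = -0.5236 + -0.5·1.5 = -1.2736
R = v/ω = 1.0/-0.5 = -2.0000
x' = 4.5 + -2.0000·(sin -1.2736 − sin -0.5236) = 5.4123
y' = -4 − -2.0000·(cos -1.2736 − cos -0.5236) = -5.1464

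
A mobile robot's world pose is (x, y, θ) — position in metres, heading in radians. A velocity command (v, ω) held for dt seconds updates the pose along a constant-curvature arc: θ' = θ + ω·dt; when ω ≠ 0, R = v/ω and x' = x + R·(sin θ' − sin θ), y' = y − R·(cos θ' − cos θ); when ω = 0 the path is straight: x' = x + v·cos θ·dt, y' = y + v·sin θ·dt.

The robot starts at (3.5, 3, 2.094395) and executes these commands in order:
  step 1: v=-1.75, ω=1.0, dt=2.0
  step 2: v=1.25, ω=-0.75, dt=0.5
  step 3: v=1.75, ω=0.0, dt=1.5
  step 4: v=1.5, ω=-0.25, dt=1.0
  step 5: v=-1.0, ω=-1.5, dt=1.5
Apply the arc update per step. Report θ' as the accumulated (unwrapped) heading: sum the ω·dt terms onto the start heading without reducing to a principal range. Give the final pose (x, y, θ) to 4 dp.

step 1: θ'=4.0944 (R=-1.7500) → pose (6.4419, 2.8610, 4.0944)
step 2: θ'=3.7194 (R=-1.6667) → pose (5.9938, 2.4306, 3.7194)
step 3: θ'=3.7194 (straight) → pose (3.7949, 0.9969, 3.7194)
step 4: θ'=3.4694 (R=-6.0000) → pose (2.4496, 0.3424, 3.4694)
step 5: θ'=1.2194 (R=0.6667) → pose (3.2901, -0.5183, 1.2194)

(3.2901, -0.5183, 1.2194)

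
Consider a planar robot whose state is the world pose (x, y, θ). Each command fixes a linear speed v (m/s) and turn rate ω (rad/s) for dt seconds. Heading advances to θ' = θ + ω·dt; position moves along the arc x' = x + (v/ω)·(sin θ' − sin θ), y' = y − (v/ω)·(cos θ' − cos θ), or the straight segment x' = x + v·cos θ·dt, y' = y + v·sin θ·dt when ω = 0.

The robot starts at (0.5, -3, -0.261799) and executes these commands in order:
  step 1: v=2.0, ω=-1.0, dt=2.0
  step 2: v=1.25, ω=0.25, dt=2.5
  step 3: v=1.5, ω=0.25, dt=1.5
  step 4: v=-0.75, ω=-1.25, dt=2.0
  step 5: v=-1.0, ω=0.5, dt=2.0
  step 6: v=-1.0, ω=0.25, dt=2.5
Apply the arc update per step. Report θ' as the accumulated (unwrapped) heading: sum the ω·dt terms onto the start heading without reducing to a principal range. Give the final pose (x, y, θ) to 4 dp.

(5.3761, -9.2729, -2.1368)

step 1: θ'=-2.2618 (R=-2.0000) → pose (1.5236, -6.2065, -2.2618)
step 2: θ'=-1.6368 (R=5.0000) → pose (0.3875, -9.0632, -1.6368)
step 3: θ'=-1.2618 (R=6.0000) → pose (0.6586, -11.2836, -1.2618)
step 4: θ'=-3.7618 (R=0.6000) → pose (1.5789, -10.6129, -3.7618)
step 5: θ'=-2.7618 (R=-2.0000) → pose (3.4828, -10.8428, -2.7618)
step 6: θ'=-2.1368 (R=-4.0000) → pose (5.3761, -9.2729, -2.1368)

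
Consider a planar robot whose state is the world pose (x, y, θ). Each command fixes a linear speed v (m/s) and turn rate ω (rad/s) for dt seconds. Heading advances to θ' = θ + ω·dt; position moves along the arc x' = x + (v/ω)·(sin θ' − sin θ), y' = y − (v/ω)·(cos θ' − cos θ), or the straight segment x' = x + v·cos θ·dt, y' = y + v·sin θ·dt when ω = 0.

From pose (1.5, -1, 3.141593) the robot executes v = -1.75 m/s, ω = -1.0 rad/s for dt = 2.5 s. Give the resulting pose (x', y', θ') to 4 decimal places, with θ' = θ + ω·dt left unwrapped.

θ' = 3.1416 + -1.0·2.5 = 0.6416
R = v/ω = -1.75/-1.0 = 1.7500
x' = 1.5 + 1.7500·(sin 0.6416 − sin 3.1416) = 2.5473
y' = -1 − 1.7500·(cos 0.6416 − cos 3.1416) = -4.1520

(2.5473, -4.1520, 0.6416)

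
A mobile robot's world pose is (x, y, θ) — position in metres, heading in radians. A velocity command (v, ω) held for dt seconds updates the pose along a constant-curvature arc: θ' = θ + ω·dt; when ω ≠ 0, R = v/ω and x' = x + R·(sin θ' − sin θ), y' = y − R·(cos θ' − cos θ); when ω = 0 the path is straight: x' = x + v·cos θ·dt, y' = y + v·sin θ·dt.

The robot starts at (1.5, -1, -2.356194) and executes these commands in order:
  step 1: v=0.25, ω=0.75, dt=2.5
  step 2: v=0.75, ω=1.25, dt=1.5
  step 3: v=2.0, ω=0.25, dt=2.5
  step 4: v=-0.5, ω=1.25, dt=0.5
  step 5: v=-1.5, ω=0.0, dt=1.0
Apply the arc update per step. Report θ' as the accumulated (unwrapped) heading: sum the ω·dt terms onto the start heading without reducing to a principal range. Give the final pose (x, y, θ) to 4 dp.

(3.2727, 2.8746, 2.6438)

step 1: θ'=-0.4812 (R=0.3333) → pose (1.5814, -1.5312, -0.4812)
step 2: θ'=1.3938 (R=0.6000) → pose (2.4498, -1.1050, 1.3938)
step 3: θ'=2.0188 (R=8.0000) → pose (1.7852, 3.7690, 2.0188)
step 4: θ'=2.6438 (R=-0.4000) → pose (1.9547, 3.5908, 2.6438)
step 5: θ'=2.6438 (straight) → pose (3.2727, 2.8746, 2.6438)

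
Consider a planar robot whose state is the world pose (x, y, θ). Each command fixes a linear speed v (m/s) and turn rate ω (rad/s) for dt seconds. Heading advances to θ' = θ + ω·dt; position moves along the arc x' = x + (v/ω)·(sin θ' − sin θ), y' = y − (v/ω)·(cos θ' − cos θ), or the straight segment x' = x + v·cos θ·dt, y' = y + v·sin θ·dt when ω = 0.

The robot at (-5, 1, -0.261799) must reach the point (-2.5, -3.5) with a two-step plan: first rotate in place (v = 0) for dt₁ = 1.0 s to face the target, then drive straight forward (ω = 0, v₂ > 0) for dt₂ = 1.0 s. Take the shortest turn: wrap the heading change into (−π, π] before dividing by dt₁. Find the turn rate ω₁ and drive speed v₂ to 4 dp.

heading to target = atan2(-3.5−1, -2.5−-5) = -1.0637
Δθ = wrap(-1.0637 − -0.2618) = -0.8019; ω₁ = Δθ/dt₁ = -0.8019
distance = √((-2.5−-5)² + (-3.5−1)²) = 5.1478; v₂ = distance/dt₂ = 5.1478

ω₁ = -0.8019, v₂ = 5.1478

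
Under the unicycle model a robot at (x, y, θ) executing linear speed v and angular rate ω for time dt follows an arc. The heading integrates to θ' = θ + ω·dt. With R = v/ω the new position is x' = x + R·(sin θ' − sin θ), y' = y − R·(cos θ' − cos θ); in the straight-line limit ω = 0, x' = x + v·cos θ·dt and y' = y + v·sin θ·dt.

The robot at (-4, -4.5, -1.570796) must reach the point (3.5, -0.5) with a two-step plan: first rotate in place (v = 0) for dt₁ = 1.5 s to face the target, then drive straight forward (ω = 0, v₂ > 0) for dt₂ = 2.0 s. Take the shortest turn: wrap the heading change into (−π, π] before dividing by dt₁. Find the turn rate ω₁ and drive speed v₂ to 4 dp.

ω₁ = 1.3738, v₂ = 4.2500

heading to target = atan2(-0.5−-4.5, 3.5−-4) = 0.4900
Δθ = wrap(0.4900 − -1.5708) = 2.0608; ω₁ = Δθ/dt₁ = 1.3738
distance = √((3.5−-4)² + (-0.5−-4.5)²) = 8.5000; v₂ = distance/dt₂ = 4.2500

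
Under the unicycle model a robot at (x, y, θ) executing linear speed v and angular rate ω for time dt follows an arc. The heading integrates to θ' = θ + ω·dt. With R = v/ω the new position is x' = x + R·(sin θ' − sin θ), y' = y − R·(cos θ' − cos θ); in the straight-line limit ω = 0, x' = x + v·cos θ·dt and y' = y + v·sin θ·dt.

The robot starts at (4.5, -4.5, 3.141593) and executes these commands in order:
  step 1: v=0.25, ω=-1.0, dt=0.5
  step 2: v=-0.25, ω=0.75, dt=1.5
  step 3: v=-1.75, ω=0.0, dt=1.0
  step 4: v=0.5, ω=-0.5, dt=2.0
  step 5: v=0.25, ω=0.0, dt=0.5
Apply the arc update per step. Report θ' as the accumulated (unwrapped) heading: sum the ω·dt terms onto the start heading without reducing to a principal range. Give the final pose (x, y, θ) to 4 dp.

(5.0865, -3.4970, 2.7666)

step 1: θ'=2.6416 (R=-0.2500) → pose (4.3801, -4.4694, 2.6416)
step 2: θ'=3.7666 (R=-0.3333) → pose (4.7350, -4.4472, 3.7666)
step 3: θ'=3.7666 (straight) → pose (6.1542, -3.4233, 3.7666)
step 4: θ'=2.7666 (R=-1.0000) → pose (5.2028, -3.5428, 2.7666)
step 5: θ'=2.7666 (straight) → pose (5.0865, -3.4970, 2.7666)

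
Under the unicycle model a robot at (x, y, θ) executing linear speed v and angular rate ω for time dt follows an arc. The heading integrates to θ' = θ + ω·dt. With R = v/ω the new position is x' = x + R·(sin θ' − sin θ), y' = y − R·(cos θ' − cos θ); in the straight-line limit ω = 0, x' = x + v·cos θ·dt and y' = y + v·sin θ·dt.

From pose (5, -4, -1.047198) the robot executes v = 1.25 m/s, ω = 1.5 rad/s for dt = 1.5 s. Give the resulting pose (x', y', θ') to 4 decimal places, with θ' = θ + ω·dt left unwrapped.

θ' = -1.0472 + 1.5·1.5 = 1.2028
R = v/ω = 1.25/1.5 = 0.8333
x' = 5 + 0.8333·(sin 1.2028 − sin -1.0472) = 6.4992
y' = -4 − 0.8333·(cos 1.2028 − cos -1.0472) = -3.8831

(6.4992, -3.8831, 1.2028)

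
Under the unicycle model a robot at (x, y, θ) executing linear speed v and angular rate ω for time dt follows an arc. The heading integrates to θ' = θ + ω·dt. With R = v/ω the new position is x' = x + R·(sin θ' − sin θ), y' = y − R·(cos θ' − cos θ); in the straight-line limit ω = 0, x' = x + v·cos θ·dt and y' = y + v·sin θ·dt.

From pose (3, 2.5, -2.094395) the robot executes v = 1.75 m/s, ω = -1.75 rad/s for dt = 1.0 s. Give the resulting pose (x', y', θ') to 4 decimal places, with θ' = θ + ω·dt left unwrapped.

θ' = -2.0944 + -1.75·1.0 = -3.8444
R = v/ω = 1.75/-1.75 = -1.0000
x' = 3 + -1.0000·(sin -3.8444 − sin -2.0944) = 1.4876
y' = 2.5 − -1.0000·(cos -3.8444 − cos -2.0944) = 2.2370

(1.4876, 2.2370, -3.8444)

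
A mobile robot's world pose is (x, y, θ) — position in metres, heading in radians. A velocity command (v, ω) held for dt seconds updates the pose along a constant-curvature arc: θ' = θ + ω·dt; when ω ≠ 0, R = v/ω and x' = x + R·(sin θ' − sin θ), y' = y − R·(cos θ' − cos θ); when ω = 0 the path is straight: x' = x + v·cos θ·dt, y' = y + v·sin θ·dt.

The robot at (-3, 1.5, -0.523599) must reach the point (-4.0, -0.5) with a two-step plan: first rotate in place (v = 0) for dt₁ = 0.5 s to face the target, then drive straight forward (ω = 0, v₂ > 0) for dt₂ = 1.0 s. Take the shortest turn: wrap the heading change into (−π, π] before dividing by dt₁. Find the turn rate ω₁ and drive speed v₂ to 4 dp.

ω₁ = -3.0217, v₂ = 2.2361

heading to target = atan2(-0.5−1.5, -4−-3) = -2.0344
Δθ = wrap(-2.0344 − -0.5236) = -1.5108; ω₁ = Δθ/dt₁ = -3.0217
distance = √((-4−-3)² + (-0.5−1.5)²) = 2.2361; v₂ = distance/dt₂ = 2.2361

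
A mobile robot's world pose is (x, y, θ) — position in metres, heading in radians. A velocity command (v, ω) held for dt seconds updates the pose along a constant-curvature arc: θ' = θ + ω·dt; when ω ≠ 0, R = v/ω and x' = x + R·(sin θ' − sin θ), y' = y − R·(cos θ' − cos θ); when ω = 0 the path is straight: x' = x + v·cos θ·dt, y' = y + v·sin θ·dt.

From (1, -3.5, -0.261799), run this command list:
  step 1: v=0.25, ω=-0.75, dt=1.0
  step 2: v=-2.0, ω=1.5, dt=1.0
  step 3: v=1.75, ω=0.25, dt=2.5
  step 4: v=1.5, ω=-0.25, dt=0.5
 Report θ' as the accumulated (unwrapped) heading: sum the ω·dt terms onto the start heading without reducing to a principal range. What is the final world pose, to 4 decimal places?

(2.8096, 0.5654, 0.9882)

step 1: θ'=-1.0118 (R=-0.3333) → pose (1.1963, -3.6452, -1.0118)
step 2: θ'=0.4882 (R=-1.3333) → pose (-0.5594, -3.1747, 0.4882)
step 3: θ'=1.1132 (R=7.0000) → pose (2.4371, -0.0850, 1.1132)
step 4: θ'=0.9882 (R=-6.0000) → pose (2.8096, 0.5654, 0.9882)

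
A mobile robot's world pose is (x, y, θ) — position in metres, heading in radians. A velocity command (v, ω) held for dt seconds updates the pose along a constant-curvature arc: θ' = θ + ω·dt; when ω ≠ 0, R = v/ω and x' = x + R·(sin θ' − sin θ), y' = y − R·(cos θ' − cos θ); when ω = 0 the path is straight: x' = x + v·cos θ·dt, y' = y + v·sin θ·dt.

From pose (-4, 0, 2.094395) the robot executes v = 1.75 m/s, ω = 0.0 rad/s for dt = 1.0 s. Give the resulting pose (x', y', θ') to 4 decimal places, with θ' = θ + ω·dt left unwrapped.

θ' = 2.0944 + 0.0·1.0 = 2.0944
ω = 0 → straight: x' = -4 + 1.75·cos(2.0944)·1.0 = -4.8750
y' = 0 + 1.75·sin(2.0944)·1.0 = 1.5155

(-4.8750, 1.5155, 2.0944)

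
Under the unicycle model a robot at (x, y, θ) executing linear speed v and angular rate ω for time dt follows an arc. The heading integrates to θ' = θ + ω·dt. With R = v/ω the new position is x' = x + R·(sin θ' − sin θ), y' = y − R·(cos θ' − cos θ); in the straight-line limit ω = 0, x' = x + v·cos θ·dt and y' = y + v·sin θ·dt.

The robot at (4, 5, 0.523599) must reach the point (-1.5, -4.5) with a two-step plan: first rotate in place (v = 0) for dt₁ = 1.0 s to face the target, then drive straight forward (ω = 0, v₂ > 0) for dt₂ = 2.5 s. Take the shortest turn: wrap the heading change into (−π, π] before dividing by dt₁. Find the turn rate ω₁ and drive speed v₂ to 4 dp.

ω₁ = -2.6192, v₂ = 4.3909

heading to target = atan2(-4.5−5, -1.5−4) = -2.0956
Δθ = wrap(-2.0956 − 0.5236) = -2.6192; ω₁ = Δθ/dt₁ = -2.6192
distance = √((-1.5−4)² + (-4.5−5)²) = 10.9772; v₂ = distance/dt₂ = 4.3909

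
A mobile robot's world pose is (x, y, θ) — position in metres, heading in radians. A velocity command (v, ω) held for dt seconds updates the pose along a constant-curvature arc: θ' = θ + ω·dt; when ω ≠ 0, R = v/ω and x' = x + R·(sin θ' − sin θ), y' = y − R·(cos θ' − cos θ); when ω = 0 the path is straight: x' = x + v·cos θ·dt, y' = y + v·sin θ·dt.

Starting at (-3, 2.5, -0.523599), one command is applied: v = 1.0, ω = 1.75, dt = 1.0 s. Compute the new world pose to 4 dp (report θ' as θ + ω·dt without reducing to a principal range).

θ' = -0.5236 + 1.75·1.0 = 1.2264
R = v/ω = 1.0/1.75 = 0.5714
x' = -3 + 0.5714·(sin 1.2264 − sin -0.5236) = -2.1764
y' = 2.5 − 0.5714·(cos 1.2264 − cos -0.5236) = 2.8019

(-2.1764, 2.8019, 1.2264)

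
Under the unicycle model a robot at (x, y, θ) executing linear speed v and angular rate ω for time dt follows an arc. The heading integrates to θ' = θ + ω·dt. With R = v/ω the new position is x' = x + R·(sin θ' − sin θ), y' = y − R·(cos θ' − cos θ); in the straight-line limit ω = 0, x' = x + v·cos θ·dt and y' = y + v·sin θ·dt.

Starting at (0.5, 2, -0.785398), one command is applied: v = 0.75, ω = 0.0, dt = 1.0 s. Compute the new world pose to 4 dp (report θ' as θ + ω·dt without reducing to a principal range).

(1.0303, 1.4697, -0.7854)

θ' = -0.7854 + 0.0·1.0 = -0.7854
ω = 0 → straight: x' = 0.5 + 0.75·cos(-0.7854)·1.0 = 1.0303
y' = 2 + 0.75·sin(-0.7854)·1.0 = 1.4697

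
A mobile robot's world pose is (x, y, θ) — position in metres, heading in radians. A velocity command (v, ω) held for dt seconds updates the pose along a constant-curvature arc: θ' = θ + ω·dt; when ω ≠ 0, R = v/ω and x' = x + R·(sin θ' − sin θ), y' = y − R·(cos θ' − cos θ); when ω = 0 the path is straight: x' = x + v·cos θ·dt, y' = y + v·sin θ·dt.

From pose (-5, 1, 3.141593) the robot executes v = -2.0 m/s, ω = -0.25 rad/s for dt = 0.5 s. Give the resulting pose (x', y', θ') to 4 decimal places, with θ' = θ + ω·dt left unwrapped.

θ' = 3.1416 + -0.25·0.5 = 3.0166
R = v/ω = -2.0/-0.25 = 8.0000
x' = -5 + 8.0000·(sin 3.0166 − sin 3.1416) = -4.0026
y' = 1 − 8.0000·(cos 3.0166 − cos 3.1416) = 0.9376

(-4.0026, 0.9376, 3.0166)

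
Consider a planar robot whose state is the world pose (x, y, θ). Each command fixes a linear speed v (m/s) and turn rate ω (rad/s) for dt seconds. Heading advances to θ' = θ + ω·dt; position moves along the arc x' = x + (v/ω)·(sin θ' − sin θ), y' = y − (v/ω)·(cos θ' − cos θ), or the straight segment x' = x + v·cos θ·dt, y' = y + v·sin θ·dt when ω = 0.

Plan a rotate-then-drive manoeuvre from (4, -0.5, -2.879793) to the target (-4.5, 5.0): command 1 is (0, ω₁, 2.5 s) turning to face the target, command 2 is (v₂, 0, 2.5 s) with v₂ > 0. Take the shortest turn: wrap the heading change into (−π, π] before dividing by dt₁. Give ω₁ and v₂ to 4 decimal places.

ω₁ = -0.3344, v₂ = 4.0497

heading to target = atan2(5−-0.5, -4.5−4) = 2.5673
Δθ = wrap(2.5673 − -2.8798) = -0.8361; ω₁ = Δθ/dt₁ = -0.3344
distance = √((-4.5−4)² + (5−-0.5)²) = 10.1242; v₂ = distance/dt₂ = 4.0497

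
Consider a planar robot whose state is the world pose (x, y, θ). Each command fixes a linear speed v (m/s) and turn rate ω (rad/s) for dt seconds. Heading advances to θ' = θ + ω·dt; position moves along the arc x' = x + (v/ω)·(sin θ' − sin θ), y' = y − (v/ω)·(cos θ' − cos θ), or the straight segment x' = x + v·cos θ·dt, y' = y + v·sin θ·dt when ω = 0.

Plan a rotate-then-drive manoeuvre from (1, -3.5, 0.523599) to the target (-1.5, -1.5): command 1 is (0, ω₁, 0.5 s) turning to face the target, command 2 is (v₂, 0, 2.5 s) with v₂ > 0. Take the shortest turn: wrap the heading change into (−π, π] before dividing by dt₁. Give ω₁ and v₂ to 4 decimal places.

heading to target = atan2(-1.5−-3.5, -1.5−1) = 2.4669
Δθ = wrap(2.4669 − 0.5236) = 1.9433; ω₁ = Δθ/dt₁ = 3.8865
distance = √((-1.5−1)² + (-1.5−-3.5)²) = 3.2016; v₂ = distance/dt₂ = 1.2806

ω₁ = 3.8865, v₂ = 1.2806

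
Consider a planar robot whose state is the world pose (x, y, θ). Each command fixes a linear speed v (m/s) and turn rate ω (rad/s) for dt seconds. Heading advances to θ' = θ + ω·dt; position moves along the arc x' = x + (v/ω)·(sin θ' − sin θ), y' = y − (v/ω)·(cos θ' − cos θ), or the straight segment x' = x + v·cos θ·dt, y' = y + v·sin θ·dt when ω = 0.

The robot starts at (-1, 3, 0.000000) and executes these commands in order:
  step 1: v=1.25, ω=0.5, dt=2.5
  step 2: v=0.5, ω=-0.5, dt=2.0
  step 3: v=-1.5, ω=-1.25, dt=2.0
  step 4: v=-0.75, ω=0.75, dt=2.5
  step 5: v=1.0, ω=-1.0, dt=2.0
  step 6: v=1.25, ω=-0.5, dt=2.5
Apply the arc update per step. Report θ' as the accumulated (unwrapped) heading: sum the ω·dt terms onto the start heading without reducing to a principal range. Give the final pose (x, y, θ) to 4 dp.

step 1: θ'=1.2500 (R=2.5000) → pose (1.3725, 4.7117, 1.2500)
step 2: θ'=0.2500 (R=-1.0000) → pose (2.0740, 5.3653, 0.2500)
step 3: θ'=-2.2500 (R=1.2000) → pose (0.8435, 7.2818, -2.2500)
step 4: θ'=-0.3750 (R=-1.0000) → pose (0.4317, 8.8405, -0.3750)
step 5: θ'=-2.3750 (R=-1.0000) → pose (0.7591, 7.1897, -2.3750)
step 6: θ'=-3.6250 (R=-2.5000) → pose (-2.1371, 6.7768, -3.6250)

(-2.1371, 6.7768, -3.6250)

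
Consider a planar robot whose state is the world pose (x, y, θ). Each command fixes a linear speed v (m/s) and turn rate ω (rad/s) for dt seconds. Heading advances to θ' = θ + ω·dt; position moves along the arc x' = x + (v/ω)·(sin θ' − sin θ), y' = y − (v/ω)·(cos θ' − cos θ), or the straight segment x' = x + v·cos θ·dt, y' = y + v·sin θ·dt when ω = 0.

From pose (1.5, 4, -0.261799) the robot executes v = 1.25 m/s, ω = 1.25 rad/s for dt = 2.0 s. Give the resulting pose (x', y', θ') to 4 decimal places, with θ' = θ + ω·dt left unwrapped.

(2.5442, 5.5849, 2.2382)

θ' = -0.2618 + 1.25·2.0 = 2.2382
R = v/ω = 1.25/1.25 = 1.0000
x' = 1.5 + 1.0000·(sin 2.2382 − sin -0.2618) = 2.5442
y' = 4 − 1.0000·(cos 2.2382 − cos -0.2618) = 5.5849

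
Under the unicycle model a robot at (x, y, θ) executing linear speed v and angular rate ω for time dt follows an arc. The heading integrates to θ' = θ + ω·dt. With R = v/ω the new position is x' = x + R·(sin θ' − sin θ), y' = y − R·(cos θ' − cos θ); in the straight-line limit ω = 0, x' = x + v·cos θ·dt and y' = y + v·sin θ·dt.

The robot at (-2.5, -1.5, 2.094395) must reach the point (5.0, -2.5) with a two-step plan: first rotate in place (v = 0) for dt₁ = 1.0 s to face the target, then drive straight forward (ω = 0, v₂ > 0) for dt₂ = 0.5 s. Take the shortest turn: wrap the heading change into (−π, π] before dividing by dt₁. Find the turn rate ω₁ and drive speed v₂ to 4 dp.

heading to target = atan2(-2.5−-1.5, 5−-2.5) = -0.1326
Δθ = wrap(-0.1326 − 2.0944) = -2.2269; ω₁ = Δθ/dt₁ = -2.2269
distance = √((5−-2.5)² + (-2.5−-1.5)²) = 7.5664; v₂ = distance/dt₂ = 15.1327

ω₁ = -2.2269, v₂ = 15.1327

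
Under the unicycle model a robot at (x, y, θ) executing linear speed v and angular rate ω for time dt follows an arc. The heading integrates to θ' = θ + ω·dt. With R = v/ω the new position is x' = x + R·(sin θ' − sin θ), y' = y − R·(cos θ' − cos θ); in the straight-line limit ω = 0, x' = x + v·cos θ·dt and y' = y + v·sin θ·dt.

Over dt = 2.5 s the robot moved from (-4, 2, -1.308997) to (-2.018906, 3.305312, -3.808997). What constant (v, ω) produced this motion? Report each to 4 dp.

v = -1.2500, ω = -1.0000

Δθ = -3.808997 − -1.308997 = -2.500000
ω = Δθ/dt = -2.500000/2.5 = -1.0000
R = Δx/(sin θ' − sin θ) = 1.2500
v = R·ω = 1.2500·-1.0000 = -1.2500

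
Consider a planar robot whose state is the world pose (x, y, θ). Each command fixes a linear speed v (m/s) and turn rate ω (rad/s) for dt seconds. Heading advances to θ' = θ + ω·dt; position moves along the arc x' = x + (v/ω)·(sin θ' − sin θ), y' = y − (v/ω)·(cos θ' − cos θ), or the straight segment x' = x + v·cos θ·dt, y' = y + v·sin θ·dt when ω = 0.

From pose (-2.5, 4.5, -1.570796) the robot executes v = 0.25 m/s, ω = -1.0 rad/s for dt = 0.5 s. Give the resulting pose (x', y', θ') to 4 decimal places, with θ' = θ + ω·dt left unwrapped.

(-2.5306, 4.3801, -2.0708)

θ' = -1.5708 + -1.0·0.5 = -2.0708
R = v/ω = 0.25/-1.0 = -0.2500
x' = -2.5 + -0.2500·(sin -2.0708 − sin -1.5708) = -2.5306
y' = 4.5 − -0.2500·(cos -2.0708 − cos -1.5708) = 4.3801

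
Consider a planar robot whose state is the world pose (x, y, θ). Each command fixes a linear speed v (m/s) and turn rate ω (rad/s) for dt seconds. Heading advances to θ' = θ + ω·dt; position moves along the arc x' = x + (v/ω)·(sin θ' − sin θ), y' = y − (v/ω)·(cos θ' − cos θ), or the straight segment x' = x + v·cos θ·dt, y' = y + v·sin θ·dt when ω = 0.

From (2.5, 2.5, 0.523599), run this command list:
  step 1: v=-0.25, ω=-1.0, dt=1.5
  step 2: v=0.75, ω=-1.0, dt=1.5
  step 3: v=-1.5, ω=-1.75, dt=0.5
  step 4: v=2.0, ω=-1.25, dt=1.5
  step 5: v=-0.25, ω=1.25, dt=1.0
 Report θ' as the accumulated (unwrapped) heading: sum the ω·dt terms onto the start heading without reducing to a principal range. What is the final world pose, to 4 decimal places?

(1.6829, 3.8493, -3.9764)

step 1: θ'=-0.9764 (R=0.2500) → pose (2.1679, 2.5765, -0.9764)
step 2: θ'=-2.4764 (R=-0.7500) → pose (2.0094, 1.5664, -2.4764)
step 3: θ'=-3.3514 (R=0.8571) → pose (2.7170, 1.7303, -3.3514)
step 4: θ'=-5.2264 (R=-1.6000) → pose (1.6570, 4.0819, -5.2264)
step 5: θ'=-3.9764 (R=-0.2000) → pose (1.6829, 3.8493, -3.9764)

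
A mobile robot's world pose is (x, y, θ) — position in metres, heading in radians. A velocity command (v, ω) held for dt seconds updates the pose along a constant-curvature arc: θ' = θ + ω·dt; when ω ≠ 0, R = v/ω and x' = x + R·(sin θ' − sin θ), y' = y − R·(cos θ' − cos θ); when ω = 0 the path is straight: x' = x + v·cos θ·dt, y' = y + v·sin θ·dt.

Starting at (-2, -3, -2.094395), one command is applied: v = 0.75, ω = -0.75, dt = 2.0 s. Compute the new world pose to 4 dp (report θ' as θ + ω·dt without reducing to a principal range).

θ' = -2.0944 + -0.75·2.0 = -3.5944
R = v/ω = 0.75/-0.75 = -1.0000
x' = -2 + -1.0000·(sin -3.5944 − sin -2.0944) = -3.3035
y' = -3 − -1.0000·(cos -3.5944 − cos -2.0944) = -3.3992

(-3.3035, -3.3992, -3.5944)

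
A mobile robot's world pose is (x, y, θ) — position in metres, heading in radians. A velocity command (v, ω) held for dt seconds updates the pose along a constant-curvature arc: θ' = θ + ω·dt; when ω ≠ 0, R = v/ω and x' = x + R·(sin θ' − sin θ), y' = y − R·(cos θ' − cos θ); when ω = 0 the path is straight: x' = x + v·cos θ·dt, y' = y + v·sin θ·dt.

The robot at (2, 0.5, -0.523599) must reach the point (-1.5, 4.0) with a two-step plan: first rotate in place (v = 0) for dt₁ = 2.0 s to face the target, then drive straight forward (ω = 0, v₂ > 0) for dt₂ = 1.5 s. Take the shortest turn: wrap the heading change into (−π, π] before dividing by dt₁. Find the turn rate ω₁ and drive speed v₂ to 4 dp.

ω₁ = 1.4399, v₂ = 3.2998

heading to target = atan2(4−0.5, -1.5−2) = 2.3562
Δθ = wrap(2.3562 − -0.5236) = 2.8798; ω₁ = Δθ/dt₁ = 1.4399
distance = √((-1.5−2)² + (4−0.5)²) = 4.9497; v₂ = distance/dt₂ = 3.2998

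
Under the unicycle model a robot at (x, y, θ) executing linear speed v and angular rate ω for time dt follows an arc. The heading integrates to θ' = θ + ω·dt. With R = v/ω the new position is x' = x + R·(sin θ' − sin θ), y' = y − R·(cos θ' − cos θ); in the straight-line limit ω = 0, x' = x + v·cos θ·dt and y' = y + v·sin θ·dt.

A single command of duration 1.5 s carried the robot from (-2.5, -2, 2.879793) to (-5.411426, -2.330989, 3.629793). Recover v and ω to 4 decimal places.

Δθ = 3.629793 − 2.879793 = 0.750000
ω = Δθ/dt = 0.750000/1.5 = 0.5000
R = Δx/(sin θ' − sin θ) = 4.0000
v = R·ω = 4.0000·0.5000 = 2.0000

v = 2.0000, ω = 0.5000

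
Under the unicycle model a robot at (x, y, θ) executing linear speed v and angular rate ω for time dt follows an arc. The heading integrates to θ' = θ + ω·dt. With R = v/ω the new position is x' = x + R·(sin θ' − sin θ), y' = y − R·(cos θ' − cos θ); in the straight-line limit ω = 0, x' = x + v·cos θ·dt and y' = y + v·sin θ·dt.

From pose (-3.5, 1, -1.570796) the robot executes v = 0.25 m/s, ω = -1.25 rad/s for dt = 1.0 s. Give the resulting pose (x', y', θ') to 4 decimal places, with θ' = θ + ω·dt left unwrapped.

(-3.6369, 0.8102, -2.8208)

θ' = -1.5708 + -1.25·1.0 = -2.8208
R = v/ω = 0.25/-1.25 = -0.2000
x' = -3.5 + -0.2000·(sin -2.8208 − sin -1.5708) = -3.6369
y' = 1 − -0.2000·(cos -2.8208 − cos -1.5708) = 0.8102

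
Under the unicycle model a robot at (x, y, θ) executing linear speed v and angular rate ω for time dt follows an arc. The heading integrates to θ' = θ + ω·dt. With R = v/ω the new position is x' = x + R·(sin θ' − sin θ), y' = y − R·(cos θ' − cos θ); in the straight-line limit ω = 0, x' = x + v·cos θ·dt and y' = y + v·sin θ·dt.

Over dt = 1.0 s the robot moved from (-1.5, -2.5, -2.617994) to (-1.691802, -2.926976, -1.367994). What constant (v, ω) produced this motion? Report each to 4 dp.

Δθ = -1.367994 − -2.617994 = 1.250000
ω = Δθ/dt = 1.250000/1.0 = 1.2500
R = −Δy/(cos θ' − cos θ) = 0.4000
v = R·ω = 0.4000·1.2500 = 0.5000

v = 0.5000, ω = 1.2500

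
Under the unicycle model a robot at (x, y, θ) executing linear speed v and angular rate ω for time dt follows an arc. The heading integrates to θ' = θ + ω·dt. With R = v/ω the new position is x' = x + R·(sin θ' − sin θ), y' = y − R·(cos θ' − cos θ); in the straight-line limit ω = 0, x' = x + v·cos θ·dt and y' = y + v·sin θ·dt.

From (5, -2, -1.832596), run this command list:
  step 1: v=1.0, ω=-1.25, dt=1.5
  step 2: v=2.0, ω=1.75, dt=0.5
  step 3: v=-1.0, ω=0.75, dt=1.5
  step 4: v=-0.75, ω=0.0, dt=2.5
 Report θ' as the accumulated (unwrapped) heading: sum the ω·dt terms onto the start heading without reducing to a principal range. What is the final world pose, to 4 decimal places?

(4.0089, 0.6018, -1.7076)

step 1: θ'=-3.7076 (R=-0.8000) → pose (3.7982, -2.4682, -3.7076)
step 2: θ'=-2.8326 (R=1.1429) → pose (2.8378, -2.3441, -2.8326)
step 3: θ'=-1.7076 (R=-1.3333) → pose (3.7532, -1.2557, -1.7076)
step 4: θ'=-1.7076 (straight) → pose (4.0089, 0.6018, -1.7076)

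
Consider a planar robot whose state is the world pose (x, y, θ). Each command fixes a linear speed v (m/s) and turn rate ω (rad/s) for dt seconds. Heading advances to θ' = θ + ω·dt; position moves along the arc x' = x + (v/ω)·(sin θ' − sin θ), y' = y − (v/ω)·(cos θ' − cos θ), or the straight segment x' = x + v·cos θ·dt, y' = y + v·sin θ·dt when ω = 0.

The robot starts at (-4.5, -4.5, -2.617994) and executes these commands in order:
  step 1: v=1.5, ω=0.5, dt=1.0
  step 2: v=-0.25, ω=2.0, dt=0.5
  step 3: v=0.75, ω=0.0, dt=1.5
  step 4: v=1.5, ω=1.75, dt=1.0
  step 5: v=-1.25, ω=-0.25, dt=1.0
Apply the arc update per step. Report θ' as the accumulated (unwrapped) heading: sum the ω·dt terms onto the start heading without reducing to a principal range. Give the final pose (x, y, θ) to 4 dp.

step 1: θ'=-2.1180 (R=3.0000) → pose (-5.5620, -5.5372, -2.1180)
step 2: θ'=-1.1180 (R=-0.1250) → pose (-5.5563, -5.4175, -1.1180)
step 3: θ'=-1.1180 (straight) → pose (-5.0641, -6.4291, -1.1180)
step 4: θ'=0.6320 (R=0.8571) → pose (-3.7870, -6.7457, 0.6320)
step 5: θ'=0.3820 (R=5.0000) → pose (-4.8769, -7.3511, 0.3820)

(-4.8769, -7.3511, 0.3820)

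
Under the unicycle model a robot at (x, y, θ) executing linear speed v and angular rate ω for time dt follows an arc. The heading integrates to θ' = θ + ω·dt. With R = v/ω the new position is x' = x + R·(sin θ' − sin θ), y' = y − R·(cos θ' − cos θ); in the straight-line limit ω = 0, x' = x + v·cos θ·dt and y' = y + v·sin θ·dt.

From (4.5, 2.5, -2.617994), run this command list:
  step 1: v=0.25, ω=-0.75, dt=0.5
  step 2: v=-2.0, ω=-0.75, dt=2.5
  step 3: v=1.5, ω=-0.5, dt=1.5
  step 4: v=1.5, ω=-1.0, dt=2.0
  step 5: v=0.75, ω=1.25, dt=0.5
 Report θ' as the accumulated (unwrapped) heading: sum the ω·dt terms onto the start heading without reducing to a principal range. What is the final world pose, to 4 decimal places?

(11.1007, 0.1596, -6.9930)

step 1: θ'=-2.9930 (R=-0.3333) → pose (4.3827, 2.4590, -2.9930)
step 2: θ'=-4.8680 (R=2.6667) → pose (7.4119, -0.5915, -4.8680)
step 3: θ'=-5.6180 (R=-3.0000) → pose (8.5241, 1.3039, -5.6180)
step 4: θ'=-7.6180 (R=-1.5000) → pose (10.9083, 0.4744, -7.6180)
step 5: θ'=-6.9930 (R=0.6000) → pose (11.1007, 0.1596, -6.9930)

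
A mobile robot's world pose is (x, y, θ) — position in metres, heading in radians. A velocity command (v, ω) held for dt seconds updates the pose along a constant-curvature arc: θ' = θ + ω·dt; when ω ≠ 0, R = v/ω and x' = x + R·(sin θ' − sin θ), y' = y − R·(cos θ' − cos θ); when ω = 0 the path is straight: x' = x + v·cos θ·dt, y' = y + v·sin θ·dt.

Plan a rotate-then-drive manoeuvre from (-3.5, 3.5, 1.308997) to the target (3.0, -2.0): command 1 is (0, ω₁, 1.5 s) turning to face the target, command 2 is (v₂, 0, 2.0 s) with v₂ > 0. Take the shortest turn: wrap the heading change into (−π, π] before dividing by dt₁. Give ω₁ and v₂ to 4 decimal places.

heading to target = atan2(-2−3.5, 3−-3.5) = -0.7023
Δθ = wrap(-0.7023 − 1.3090) = -2.0113; ω₁ = Δθ/dt₁ = -1.3408
distance = √((3−-3.5)² + (-2−3.5)²) = 8.5147; v₂ = distance/dt₂ = 4.2573

ω₁ = -1.3408, v₂ = 4.2573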